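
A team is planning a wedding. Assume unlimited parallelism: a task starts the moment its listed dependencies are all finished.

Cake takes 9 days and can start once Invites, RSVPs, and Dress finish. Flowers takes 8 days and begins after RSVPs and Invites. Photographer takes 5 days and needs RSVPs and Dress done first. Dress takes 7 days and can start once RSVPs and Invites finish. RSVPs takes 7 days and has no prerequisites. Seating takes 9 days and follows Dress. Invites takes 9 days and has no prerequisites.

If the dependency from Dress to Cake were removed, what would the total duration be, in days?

25

With the dependency in place, Invites→Dress→Cake = 9+7+9 = 25 sets the finish at 25 days.
Without Dress→Cake, Cake's earliest start moves from 16 to 9.
After: Invites→Dress→Seating = 9+7+9 = 25 → 25 days.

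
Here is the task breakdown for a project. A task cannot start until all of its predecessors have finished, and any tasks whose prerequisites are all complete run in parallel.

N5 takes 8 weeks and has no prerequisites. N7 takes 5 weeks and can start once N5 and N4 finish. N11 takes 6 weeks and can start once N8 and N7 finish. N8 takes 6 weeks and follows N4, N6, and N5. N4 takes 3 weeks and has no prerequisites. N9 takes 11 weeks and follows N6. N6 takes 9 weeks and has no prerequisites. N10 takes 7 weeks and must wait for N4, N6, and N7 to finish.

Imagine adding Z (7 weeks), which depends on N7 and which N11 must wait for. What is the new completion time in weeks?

26

Originally the job takes 21 weeks.
With Z inserted, N11 now waits for max(N8, N7, Z).
New critical path: N5→N7→Z→N11 = 8+5+7+6 = 26 ⇒ 26 weeks.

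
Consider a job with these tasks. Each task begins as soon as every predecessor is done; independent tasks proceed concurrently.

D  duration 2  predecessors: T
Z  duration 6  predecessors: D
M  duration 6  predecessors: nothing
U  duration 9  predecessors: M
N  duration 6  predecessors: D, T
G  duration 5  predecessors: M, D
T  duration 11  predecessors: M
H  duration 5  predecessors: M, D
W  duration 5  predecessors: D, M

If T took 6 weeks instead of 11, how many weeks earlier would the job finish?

5

As given, the longest chain is M→T→D→N = 6+11+2+6 = 25, so the finish is 25 weeks.
Since T is critical, the -5 change carries straight to that chain (now 20 weeks).
No other chain overtakes it, so the finish is 20 weeks.
Change in finish: 20 − 25 = -5 weeks.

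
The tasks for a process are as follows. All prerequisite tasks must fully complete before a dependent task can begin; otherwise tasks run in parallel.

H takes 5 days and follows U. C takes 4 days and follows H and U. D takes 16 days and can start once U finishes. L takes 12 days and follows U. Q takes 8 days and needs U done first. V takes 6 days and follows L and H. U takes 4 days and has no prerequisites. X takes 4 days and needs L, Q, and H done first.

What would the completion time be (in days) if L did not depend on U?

Original critical path: U→L→V = 4+12+6 = 22 ⇒ 22 days.
Without U→L, L's earliest start moves from 4 to 0.
The longest chain is now U→D = 4+16 = 20, so the schedule takes 20 days.

20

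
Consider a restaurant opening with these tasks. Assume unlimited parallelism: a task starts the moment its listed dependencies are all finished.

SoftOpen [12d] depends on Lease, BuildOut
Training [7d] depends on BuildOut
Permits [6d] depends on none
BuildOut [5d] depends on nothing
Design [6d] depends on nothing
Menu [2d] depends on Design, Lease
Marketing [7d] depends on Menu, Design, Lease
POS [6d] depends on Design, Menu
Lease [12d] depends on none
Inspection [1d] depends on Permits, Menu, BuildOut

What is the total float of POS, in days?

4

Critical path: Lease→SoftOpen = 12+12 = 24, so the finish is 24 days.
The longest chain containing POS totals 20 days.
So POS can slip 24 − 20 = 4 days.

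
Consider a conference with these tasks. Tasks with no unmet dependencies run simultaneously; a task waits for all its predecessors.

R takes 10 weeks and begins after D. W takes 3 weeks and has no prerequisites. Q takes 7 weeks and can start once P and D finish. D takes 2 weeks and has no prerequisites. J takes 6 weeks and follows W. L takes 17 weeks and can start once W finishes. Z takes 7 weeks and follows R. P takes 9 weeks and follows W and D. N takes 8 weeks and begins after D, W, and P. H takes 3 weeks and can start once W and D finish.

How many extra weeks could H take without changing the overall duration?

Critical path: W→P→N = 3+9+8 = 20, so the finish is 20 weeks.
H finishes as early as 6 and must finish by 20.
Float = 20 − 6 = 14.

14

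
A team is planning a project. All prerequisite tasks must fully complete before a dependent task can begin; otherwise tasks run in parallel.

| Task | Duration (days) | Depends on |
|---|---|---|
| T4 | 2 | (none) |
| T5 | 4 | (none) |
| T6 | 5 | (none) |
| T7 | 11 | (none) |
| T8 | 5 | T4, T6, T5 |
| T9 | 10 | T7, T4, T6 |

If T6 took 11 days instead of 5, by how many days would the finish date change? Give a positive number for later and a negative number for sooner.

Actual critical path: T7→T9 = 11+10 = 21 ⇒ 21 days.
T6 is off the critical path — its longest chain is 15 days, giving 6 of slack.
Now T6→T9 = 11+10 = 21 is longest, so the finish becomes 21 days.
Change in finish: 21 − 21 = +0 days.

0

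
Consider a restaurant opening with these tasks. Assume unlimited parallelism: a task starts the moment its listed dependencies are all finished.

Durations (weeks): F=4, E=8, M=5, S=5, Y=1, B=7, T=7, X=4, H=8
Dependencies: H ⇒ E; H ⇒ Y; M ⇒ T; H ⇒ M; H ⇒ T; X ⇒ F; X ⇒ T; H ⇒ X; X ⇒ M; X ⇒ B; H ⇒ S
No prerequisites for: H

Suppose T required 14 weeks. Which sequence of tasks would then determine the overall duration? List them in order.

H, X, M, T

Critical path before the change: H→X→M→T = 8+4+5+7 = 24 giving 24 weeks.
Since T is critical, the +7 change carries straight to that chain (now 31 weeks).
That remains the longest chain; total 31 weeks.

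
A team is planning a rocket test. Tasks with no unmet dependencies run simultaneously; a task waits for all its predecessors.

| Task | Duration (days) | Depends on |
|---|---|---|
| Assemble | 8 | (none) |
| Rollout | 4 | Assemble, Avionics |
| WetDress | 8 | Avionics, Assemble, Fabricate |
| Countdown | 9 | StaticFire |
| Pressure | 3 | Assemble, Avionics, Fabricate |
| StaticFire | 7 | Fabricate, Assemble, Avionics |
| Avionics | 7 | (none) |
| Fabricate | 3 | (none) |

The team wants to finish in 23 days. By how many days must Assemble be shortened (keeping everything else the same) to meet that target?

1

Current finish: 24 days; target: 23.
Assemble is on every critical path, so each day cut from Assemble cuts the finish by one (this holds down to a finish of 23).
Need 24 − 23 = 1 day off Assemble → Assemble becomes 7 days, finish becomes 23.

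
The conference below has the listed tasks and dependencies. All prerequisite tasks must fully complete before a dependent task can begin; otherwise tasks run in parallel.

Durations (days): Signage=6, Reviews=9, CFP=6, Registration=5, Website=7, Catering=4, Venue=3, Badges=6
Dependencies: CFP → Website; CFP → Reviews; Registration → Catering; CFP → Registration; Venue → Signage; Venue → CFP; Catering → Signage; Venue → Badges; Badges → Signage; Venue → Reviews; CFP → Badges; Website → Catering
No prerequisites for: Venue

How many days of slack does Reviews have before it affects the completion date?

8

The longest chain is Venue→CFP→Website→Catering→Signage = 3+6+7+4+6 = 26; overall finish 26 days.
Reviews finishes as early as 18 and must finish by 26.
Float = 26 − 18 = 8.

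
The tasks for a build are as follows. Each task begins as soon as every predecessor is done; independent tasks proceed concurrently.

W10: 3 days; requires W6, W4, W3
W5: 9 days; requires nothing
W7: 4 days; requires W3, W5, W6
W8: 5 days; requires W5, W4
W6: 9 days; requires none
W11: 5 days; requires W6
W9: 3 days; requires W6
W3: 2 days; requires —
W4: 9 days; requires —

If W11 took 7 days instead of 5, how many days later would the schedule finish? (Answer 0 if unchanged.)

Baseline: W6→W11 = 9+5 = 14 → 14 days.
W11 is on the critical path; changing it to 7 makes that path 16 days.
The critical path is still W6→W11; finish is now 16 days.
Change in finish: 16 − 14 = +2 days.

2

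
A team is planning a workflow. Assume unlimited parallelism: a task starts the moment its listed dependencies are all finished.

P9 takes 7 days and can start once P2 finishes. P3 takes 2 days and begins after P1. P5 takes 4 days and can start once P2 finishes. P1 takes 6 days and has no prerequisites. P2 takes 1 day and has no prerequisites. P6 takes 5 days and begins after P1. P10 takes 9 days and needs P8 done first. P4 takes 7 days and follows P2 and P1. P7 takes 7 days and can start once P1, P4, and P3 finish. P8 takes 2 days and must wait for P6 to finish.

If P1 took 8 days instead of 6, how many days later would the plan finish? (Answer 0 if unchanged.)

Actual critical path: P1→P6→P8→P10 = 6+5+2+9 = 22 ⇒ 22 days.
P1 is on the critical path; changing it to 8 makes that path 24 days.
That remains the longest chain; total 24 days.
Change in finish: 24 − 22 = +2 days.

2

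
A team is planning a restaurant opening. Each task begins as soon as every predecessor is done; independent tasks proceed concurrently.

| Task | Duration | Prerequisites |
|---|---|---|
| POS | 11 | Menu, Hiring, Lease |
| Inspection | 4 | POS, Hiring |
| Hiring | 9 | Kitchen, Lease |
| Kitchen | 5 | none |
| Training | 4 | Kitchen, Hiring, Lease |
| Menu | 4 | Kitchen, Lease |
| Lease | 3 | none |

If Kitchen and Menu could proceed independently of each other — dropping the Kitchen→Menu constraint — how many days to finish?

With the dependency in place, Kitchen→Hiring→POS→Inspection = 5+9+11+4 = 29 sets the finish at 29 days.
Without Kitchen→Menu, Menu's earliest start moves from 5 to 3.
The longest chain is now Kitchen→Hiring→POS→Inspection = 5+9+11+4 = 29, so the restaurant opening takes 29 days.

29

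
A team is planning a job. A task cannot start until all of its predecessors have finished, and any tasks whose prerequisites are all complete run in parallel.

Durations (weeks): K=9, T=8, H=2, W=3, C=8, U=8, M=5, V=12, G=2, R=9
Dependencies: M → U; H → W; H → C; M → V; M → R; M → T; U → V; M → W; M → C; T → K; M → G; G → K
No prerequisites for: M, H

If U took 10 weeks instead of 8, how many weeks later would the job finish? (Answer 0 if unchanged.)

2

As given, the longest chain is M→U→V = 5+8+12 = 25, so the finish is 25 weeks.
U is on the critical path; changing it to 10 makes that path 27 weeks.
That remains the longest chain; total 27 weeks.
Change in finish: 27 − 25 = +2 weeks.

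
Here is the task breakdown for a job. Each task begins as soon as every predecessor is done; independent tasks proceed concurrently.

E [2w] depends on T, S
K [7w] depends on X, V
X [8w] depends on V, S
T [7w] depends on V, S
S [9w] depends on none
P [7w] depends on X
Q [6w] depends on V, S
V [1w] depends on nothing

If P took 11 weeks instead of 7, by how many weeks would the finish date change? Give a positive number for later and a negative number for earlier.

The binding path is S→X→P = 9+8+7 = 24; finish at 24 weeks.
P is on the critical path; changing it to 11 makes that path 28 weeks.
The critical path is still S→X→P; finish is now 28 weeks.
Change in finish: 28 − 24 = +4 weeks.

4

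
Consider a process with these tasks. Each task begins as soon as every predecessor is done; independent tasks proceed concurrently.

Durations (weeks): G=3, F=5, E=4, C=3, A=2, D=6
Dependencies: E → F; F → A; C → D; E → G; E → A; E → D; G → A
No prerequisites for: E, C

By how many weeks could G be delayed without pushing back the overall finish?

Critical path: E→F→A = 4+5+2 = 11, so the finish is 11 weeks.
G finishes as early as 7 and must finish by 9.
Slack of G = 6 − 4 = 2 weeks.

2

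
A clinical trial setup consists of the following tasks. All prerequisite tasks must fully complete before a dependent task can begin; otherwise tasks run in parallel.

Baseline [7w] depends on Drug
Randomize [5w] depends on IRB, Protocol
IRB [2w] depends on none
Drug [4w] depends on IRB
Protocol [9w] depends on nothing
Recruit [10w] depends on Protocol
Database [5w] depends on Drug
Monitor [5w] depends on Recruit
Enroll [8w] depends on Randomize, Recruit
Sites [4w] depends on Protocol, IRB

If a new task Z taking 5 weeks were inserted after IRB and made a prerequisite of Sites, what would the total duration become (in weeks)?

Originally the schedule takes 27 weeks.
With Z inserted, Sites now waits for max(Protocol, IRB, Z).
New critical path: Protocol→Recruit→Enroll = 9+10+8 = 27 ⇒ 27 weeks.

27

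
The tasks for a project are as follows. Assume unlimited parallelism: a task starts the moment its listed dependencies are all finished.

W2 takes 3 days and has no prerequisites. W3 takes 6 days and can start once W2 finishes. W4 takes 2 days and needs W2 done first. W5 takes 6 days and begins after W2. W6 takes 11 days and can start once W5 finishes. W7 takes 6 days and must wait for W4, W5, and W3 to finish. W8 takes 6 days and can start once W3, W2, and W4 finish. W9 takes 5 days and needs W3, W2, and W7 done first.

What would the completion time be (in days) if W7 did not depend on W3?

Original critical path: W2→W3→W7→W9 = 3+6+6+5 = 20 ⇒ 20 days.
Dropping W3→W7 doesn't change W7's earliest start (9); another predecessor still binds.
After: W2→W5→W6 = 3+6+11 = 20 → 20 days.

20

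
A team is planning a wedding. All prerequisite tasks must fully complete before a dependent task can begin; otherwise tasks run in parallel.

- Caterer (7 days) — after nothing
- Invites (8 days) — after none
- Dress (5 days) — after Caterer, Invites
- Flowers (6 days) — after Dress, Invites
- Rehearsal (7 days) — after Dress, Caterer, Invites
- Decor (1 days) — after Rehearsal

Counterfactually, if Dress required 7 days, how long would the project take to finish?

Critical path before the change: Invites→Dress→Rehearsal→Decor = 8+5+7+1 = 21 giving 21 days.
Since Dress is critical, the +2 change carries straight to that chain (now 23 days).
That remains the longest chain; total 23 days.

23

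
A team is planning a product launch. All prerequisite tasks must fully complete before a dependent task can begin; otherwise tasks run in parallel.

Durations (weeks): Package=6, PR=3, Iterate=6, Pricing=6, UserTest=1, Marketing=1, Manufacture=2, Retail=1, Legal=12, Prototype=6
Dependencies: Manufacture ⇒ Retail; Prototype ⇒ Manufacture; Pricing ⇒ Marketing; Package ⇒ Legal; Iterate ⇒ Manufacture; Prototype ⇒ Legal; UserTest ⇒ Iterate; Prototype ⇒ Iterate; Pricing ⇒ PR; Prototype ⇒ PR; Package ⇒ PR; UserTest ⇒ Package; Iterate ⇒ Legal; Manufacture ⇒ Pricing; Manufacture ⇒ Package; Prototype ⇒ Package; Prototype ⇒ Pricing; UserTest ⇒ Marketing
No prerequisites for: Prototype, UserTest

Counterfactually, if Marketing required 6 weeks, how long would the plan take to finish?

Critical path before the change: Prototype→Iterate→Manufacture→Package→Legal = 6+6+2+6+12 = 32 giving 32 weeks.
Marketing has 11 weeks of float (longest path through it is 21).
No other chain overtakes it, so the finish is 32 weeks.

32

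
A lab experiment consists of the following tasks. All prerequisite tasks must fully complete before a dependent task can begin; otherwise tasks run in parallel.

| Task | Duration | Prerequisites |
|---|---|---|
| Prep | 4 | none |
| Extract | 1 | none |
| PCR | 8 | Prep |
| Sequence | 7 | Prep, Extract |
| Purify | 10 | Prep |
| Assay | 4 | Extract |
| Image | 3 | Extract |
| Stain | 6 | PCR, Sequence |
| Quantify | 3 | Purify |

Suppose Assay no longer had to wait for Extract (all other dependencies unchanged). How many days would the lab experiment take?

18

With the dependency in place, Prep→PCR→Stain = 4+8+6 = 18 sets the finish at 18 days.
Without Extract→Assay, Assay's earliest start moves from 1 to 0.
After: Prep→PCR→Stain = 4+8+6 = 18 → 18 days.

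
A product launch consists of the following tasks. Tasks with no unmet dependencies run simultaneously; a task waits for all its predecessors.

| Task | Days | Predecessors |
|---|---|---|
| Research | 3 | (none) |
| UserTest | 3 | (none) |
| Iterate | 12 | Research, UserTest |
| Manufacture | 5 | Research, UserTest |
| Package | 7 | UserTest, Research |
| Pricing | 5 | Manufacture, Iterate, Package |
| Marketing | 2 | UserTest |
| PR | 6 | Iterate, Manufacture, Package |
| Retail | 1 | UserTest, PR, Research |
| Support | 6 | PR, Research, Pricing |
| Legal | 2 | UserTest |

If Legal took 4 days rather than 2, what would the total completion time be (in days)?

27

Actual critical path: Research→Iterate→PR→Support = 3+12+6+6 = 27 ⇒ 27 days.
The longest path through Legal is only 5 days, so Legal has float 22.
No other chain overtakes it, so the finish is 27 days.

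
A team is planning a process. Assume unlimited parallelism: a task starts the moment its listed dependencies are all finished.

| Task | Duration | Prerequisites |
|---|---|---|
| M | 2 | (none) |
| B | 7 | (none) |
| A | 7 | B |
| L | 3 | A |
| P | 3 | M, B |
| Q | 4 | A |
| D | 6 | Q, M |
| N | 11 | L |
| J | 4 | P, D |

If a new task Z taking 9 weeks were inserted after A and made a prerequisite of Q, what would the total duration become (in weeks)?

37

Originally the plan takes 28 weeks.
With Z inserted, Q now waits for max(A, Z).
New critical path: B→A→Z→Q→D→J = 7+7+9+4+6+4 = 37 ⇒ 37 weeks.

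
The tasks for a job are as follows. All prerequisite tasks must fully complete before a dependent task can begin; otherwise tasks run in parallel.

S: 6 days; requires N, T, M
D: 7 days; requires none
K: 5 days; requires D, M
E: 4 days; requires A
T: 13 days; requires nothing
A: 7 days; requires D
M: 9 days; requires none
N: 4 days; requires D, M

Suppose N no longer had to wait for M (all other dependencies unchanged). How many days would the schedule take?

19

Before: longest chain M→N→S = 9+4+6 = 19, finish 19.
Without M→N, N's earliest start moves from 9 to 7.
The longest chain is now T→S = 13+6 = 19, so the schedule takes 19 days.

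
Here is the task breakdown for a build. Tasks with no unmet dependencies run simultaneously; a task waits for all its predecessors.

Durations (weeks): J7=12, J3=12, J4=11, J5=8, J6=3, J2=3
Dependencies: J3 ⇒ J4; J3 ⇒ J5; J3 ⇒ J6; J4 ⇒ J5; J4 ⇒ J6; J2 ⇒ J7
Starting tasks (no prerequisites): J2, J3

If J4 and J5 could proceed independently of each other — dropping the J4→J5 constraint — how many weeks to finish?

26

Original critical path: J3→J4→J5 = 12+11+8 = 31 ⇒ 31 weeks.
Without J4→J5, J5's earliest start moves from 23 to 12.
New critical path: J3→J4→J6 = 12+11+3 = 26 ⇒ 26 weeks.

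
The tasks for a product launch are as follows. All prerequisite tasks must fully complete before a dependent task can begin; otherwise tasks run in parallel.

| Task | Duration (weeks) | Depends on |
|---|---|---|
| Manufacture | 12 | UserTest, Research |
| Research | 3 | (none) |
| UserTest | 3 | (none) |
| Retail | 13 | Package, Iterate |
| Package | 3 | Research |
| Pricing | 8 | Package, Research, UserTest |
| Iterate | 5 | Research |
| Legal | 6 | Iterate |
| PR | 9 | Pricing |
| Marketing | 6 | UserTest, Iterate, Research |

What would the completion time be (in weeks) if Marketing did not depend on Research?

Before: longest chain Research→Package→Pricing→PR = 3+3+8+9 = 23, finish 23.
Dropping Research→Marketing doesn't change Marketing's earliest start (8); another predecessor still binds.
After: Research→Package→Pricing→PR = 3+3+8+9 = 23 → 23 weeks.

23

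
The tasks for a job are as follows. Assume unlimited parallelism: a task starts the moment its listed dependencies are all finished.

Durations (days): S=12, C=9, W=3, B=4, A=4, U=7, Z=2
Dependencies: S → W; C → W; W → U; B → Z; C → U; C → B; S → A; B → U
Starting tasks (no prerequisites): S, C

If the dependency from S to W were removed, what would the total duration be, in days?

20

Before: longest chain S→W→U = 12+3+7 = 22, finish 22.
Without S→W, W's earliest start moves from 12 to 9.
After: C→B→U = 9+4+7 = 20 → 20 days.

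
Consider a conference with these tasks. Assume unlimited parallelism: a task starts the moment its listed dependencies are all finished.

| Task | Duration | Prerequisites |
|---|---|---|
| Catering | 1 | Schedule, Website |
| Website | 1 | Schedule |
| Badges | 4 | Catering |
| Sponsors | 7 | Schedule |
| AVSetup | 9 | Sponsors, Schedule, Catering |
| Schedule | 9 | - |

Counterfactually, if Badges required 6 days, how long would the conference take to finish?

25

Critical path before the change: Schedule→Sponsors→AVSetup = 9+7+9 = 25 giving 25 days.
Badges is off the critical path — its longest chain is 15 days, giving 10 of slack.
That remains the longest chain; total 25 days.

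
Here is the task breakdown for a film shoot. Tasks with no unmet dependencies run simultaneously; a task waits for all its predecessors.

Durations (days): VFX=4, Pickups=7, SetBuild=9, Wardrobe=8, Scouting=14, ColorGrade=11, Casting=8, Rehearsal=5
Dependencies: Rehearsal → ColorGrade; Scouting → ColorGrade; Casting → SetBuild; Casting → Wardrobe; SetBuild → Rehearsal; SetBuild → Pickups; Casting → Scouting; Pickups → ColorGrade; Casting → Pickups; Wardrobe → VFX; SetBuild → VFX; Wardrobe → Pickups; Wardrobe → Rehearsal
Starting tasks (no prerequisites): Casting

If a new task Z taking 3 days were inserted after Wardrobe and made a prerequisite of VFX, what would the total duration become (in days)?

35

Originally the project takes 35 days.
With Z inserted, VFX now waits for max(Wardrobe, SetBuild, Z).
New critical path: Casting→SetBuild→Pickups→ColorGrade = 8+9+7+11 = 35 ⇒ 35 days.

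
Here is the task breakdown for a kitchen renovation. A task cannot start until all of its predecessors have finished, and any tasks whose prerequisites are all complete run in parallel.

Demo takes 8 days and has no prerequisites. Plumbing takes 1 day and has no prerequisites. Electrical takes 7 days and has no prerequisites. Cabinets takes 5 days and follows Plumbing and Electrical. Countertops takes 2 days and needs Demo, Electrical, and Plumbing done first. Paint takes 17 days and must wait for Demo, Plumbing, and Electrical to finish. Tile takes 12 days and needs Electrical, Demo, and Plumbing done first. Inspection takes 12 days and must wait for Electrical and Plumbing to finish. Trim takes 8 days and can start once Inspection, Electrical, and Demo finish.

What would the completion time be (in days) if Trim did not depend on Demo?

Original critical path: Electrical→Inspection→Trim = 7+12+8 = 27 ⇒ 27 days.
Dropping Demo→Trim doesn't change Trim's earliest start (19); another predecessor still binds.
The longest chain is now Electrical→Inspection→Trim = 7+12+8 = 27, so the project takes 27 days.

27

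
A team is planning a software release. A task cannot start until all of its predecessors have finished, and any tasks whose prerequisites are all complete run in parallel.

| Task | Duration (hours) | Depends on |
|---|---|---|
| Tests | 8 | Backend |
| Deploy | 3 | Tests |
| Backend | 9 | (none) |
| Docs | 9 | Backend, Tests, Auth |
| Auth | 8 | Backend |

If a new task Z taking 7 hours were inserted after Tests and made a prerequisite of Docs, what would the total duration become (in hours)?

Originally the job takes 26 hours.
With Z inserted, Docs now waits for max(Backend, Tests, Auth, Z).
New critical path: Backend→Tests→Z→Docs = 9+8+7+9 = 33 ⇒ 33 hours.

33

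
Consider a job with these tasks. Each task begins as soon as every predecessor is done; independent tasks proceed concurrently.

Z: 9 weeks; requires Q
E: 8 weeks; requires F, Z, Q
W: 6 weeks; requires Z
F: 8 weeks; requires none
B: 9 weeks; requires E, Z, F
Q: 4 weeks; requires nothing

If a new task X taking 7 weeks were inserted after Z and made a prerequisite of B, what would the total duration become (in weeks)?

Originally the schedule takes 30 weeks.
With X inserted, B now waits for max(E, Z, F, X).
New critical path: Q→Z→E→B = 4+9+8+9 = 30 ⇒ 30 weeks.

30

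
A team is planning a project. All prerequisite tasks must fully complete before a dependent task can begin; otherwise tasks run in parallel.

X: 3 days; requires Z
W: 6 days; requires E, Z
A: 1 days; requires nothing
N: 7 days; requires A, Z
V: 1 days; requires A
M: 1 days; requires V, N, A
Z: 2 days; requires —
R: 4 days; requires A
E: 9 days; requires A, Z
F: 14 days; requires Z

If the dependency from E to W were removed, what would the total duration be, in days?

With the dependency in place, Z→E→W = 2+9+6 = 17 sets the finish at 17 days.
Without E→W, W's earliest start moves from 11 to 2.
New critical path: Z→F = 2+14 = 16 ⇒ 16 days.

16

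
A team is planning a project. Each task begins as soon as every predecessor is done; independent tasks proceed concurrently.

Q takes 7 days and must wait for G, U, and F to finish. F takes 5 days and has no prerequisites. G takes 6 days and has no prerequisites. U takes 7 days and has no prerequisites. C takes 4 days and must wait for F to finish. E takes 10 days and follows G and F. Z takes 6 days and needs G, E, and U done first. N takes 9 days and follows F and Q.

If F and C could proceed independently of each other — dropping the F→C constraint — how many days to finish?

23

With the dependency in place, U→Q→N = 7+7+9 = 23 sets the finish at 23 days.
Without F→C, C's earliest start moves from 5 to 0.
New critical path: U→Q→N = 7+7+9 = 23 ⇒ 23 days.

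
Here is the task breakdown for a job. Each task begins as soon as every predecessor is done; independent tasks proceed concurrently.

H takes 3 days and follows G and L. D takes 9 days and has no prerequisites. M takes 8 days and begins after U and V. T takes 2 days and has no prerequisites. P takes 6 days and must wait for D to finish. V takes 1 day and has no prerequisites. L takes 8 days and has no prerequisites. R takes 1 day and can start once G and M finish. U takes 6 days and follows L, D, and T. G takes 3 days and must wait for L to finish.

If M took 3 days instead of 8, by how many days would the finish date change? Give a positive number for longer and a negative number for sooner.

Critical path before the change: D→U→M→R = 9+6+8+1 = 24 giving 24 days.
Since M is critical, the -5 change carries straight to that chain (now 19 days).
The critical path is still D→U→M→R; finish is now 19 days.
Change in finish: 19 − 24 = -5 days.

-5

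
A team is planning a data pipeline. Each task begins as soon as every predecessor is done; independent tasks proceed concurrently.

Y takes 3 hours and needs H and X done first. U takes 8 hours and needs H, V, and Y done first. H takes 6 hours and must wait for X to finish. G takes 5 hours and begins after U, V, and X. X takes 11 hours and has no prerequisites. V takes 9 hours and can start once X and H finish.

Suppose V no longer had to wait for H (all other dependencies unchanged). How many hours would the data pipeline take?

Before: longest chain X→H→V→U→G = 11+6+9+8+5 = 39, finish 39.
Without H→V, V's earliest start moves from 17 to 11.
New critical path: X→H→Y→U→G = 11+6+3+8+5 = 33 ⇒ 33 hours.

33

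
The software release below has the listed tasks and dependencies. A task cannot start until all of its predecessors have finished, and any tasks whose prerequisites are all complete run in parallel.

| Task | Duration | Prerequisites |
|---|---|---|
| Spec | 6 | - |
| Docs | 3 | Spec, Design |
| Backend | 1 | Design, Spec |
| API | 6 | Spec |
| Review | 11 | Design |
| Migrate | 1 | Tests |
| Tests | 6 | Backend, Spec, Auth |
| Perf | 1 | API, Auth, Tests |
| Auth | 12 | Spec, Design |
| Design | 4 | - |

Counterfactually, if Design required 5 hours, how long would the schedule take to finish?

25

Critical path before the change: Spec→Auth→Tests→Migrate = 6+12+6+1 = 25 giving 25 hours.
The longest path through Design is only 23 hours, so Design has float 2.
No other chain overtakes it, so the finish is 25 hours.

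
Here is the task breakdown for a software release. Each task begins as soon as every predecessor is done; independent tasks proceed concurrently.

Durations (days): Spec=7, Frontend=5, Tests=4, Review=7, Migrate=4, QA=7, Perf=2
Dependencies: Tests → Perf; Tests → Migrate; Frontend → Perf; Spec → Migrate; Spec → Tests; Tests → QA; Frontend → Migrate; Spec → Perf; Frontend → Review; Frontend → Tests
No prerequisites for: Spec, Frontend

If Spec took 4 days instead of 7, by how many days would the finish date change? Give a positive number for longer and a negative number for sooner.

Critical path before the change: Spec→Tests→QA = 7+4+7 = 18 giving 18 days.
Spec is on the critical path; changing it to 4 makes that path 15 days.
The binding chain switches to Frontend→Tests→QA = 5+4+7 = 16; finish 16 days.
Change in finish: 16 − 18 = -2 days.

-2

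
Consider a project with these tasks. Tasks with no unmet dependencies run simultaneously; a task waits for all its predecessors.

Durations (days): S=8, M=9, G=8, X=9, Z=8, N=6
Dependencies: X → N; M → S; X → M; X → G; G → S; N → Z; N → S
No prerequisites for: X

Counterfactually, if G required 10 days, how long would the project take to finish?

27

As given, the longest chain is X→M→S = 9+9+8 = 26, so the finish is 26 days.
The longest path through G is only 25 days, so G has float 1.
Now X→G→S = 9+10+8 = 27 is longest, so the finish becomes 27 days.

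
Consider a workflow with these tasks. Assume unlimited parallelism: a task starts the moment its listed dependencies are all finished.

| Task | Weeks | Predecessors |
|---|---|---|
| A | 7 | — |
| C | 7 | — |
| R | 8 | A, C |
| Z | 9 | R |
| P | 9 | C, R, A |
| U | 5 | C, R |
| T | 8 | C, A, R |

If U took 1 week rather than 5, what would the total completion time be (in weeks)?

24

Actual critical path: A→R→Z = 7+8+9 = 24 ⇒ 24 weeks.
U is off the critical path — its longest chain is 20 weeks, giving 4 of slack.
The critical path is still A→R→Z; finish is now 24 weeks.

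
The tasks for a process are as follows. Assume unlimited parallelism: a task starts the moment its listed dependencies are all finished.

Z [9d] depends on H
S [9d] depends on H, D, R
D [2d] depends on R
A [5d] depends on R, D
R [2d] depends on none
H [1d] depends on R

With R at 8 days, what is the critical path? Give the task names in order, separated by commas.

As given, the longest chain is R→D→S = 2+2+9 = 13, so the finish is 13 days.
R lies on that path, so at 8 days the path becomes 19 days.
That remains the longest chain; total 19 days.

R, D, S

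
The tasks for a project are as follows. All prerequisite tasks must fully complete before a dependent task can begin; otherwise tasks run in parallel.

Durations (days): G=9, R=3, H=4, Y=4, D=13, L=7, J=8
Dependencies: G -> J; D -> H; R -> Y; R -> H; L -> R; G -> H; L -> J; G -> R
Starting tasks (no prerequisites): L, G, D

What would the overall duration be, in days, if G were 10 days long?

Baseline: G→J = 9+8 = 17 → 17 days.
G is on the critical path; changing it to 10 makes that path 18 days.
No other chain overtakes it, so the finish is 18 days.

18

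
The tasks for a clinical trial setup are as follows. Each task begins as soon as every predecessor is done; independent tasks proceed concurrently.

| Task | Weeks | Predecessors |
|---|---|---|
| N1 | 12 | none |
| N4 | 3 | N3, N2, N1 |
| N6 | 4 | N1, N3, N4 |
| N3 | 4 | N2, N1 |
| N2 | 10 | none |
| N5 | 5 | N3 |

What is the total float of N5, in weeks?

2

Critical path: N1→N3→N4→N6 = 12+4+3+4 = 23, so the finish is 23 weeks.
N5 finishes as early as 21 and must finish by 23.
Slack of N5 = 18 − 16 = 2 weeks.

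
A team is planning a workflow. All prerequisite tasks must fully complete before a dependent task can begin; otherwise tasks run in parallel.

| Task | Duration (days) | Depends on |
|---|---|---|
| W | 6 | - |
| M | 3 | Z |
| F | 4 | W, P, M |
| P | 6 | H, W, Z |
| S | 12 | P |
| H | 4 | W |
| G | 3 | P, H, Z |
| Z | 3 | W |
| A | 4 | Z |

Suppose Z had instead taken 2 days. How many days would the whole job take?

28

Baseline: W→H→P→S = 6+4+6+12 = 28 → 28 days.
The longest path through Z is only 27 days, so Z has float 1.
That remains the longest chain; total 28 days.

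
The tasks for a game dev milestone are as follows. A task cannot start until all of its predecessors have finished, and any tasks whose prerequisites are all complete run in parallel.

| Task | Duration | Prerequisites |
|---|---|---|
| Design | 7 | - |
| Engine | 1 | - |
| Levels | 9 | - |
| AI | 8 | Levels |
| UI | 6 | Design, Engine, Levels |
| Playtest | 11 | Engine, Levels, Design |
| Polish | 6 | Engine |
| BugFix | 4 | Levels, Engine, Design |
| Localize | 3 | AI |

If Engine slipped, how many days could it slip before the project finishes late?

Levels→AI→Localize = 9+8+3 = 20 sets the makespan at 20 days.
Engine finishes as early as 1 and must finish by 9.
Float = 20 − 12 = 8.

8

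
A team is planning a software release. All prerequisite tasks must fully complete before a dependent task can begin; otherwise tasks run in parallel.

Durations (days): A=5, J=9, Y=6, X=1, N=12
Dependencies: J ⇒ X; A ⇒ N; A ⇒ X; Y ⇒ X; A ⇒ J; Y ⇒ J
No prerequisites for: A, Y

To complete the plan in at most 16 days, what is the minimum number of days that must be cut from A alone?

1

Current finish: 17 days; target: 16.
A is on every critical path, so each day cut from A cuts the finish by one (this holds down to a finish of 16).
Need 17 − 16 = 1 day off A → A becomes 4 days, finish becomes 16.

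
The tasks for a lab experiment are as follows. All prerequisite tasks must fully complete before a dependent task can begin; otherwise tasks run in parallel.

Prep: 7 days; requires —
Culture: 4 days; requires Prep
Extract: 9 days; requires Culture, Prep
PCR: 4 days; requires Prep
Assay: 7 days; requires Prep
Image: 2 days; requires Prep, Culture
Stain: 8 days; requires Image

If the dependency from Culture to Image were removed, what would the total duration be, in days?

20

Before: longest chain Prep→Culture→Image→Stain = 7+4+2+8 = 21, finish 21.
Without Culture→Image, Image's earliest start moves from 11 to 7.
The longest chain is now Prep→Culture→Extract = 7+4+9 = 20, so the job takes 20 days.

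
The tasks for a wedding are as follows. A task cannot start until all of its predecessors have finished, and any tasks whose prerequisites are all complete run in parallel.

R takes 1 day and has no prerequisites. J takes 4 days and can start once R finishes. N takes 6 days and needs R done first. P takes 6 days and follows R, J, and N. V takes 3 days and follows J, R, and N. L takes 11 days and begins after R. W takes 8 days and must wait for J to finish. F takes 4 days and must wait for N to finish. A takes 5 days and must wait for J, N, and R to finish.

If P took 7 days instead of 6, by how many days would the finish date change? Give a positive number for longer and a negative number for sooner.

1

The binding path is R→N→P = 1+6+6 = 13; finish at 13 days.
P lies on that path, so at 7 days the path becomes 14 days.
The critical path is still R→N→P; finish is now 14 days.
Change in finish: 14 − 13 = +1 days.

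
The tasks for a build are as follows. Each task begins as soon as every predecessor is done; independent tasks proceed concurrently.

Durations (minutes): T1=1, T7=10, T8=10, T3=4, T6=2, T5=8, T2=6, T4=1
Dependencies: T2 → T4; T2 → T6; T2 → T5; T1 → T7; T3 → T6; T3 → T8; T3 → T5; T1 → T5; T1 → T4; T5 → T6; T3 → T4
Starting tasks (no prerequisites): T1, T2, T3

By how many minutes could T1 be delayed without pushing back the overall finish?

5

Critical path: T2→T5→T6 = 6+8+2 = 16, so the finish is 16 minutes.
Longest path through T1: 11 minutes (earliest finish 1, latest finish 6).
Slack of T1 = 5 − 0 = 5 minutes.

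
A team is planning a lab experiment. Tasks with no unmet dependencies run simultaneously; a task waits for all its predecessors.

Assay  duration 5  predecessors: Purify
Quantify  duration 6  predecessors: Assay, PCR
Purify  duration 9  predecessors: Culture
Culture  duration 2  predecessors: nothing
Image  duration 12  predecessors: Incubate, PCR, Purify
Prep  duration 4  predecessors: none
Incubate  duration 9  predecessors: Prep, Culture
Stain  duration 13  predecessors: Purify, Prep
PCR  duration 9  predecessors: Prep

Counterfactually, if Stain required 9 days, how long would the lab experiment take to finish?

As given, the longest chain is Prep→Incubate→Image = 4+9+12 = 25, so the finish is 25 days.
Stain is off the critical path — its longest chain is 24 days, giving 1 of slack.
That remains the longest chain; total 25 days.

25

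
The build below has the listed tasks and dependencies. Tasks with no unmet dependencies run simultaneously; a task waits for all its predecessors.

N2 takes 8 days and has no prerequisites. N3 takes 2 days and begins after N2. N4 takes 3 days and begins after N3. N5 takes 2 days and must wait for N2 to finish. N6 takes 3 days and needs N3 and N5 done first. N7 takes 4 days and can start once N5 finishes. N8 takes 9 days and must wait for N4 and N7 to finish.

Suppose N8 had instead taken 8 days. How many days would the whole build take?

22

Baseline: N2→N5→N7→N8 = 8+2+4+9 = 23 → 23 days.
N8 is on the critical path; changing it to 8 makes that path 22 days.
No other chain overtakes it, so the finish is 22 days.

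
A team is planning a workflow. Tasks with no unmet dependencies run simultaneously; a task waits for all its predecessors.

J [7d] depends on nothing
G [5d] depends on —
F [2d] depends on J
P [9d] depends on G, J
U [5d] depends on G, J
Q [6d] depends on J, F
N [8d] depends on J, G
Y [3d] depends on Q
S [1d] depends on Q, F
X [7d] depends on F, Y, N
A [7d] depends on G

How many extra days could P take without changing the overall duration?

9

Critical path: J→F→Q→Y→X = 7+2+6+3+7 = 25, so the finish is 25 days.
P finishes as early as 16 and must finish by 25.
So P can slip 25 − 16 = 9 days.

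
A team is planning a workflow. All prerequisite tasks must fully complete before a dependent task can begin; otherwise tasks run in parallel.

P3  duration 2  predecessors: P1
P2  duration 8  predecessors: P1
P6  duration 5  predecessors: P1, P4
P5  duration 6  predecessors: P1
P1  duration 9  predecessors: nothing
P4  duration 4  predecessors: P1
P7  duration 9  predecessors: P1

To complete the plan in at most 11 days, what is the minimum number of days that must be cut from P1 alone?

Current finish: 18 days; target: 11.
P1 is on every critical path, so each day cut from P1 cuts the finish by one (this holds down to a finish of 10).
Need 18 − 11 = 7 days off P1 → P1 becomes 2 days, finish becomes 11.

7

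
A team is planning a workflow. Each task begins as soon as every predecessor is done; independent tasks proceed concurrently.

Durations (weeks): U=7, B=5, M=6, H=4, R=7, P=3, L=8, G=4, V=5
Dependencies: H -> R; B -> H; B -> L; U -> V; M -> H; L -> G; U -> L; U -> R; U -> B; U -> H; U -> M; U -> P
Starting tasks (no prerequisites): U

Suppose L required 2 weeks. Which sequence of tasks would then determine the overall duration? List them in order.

U, M, H, R

Critical path before the change: U→B→L→G = 7+5+8+4 = 24 giving 24 weeks.
L lies on that path, so at 2 weeks the path becomes 18 weeks.
The binding chain switches to U→M→H→R = 7+6+4+7 = 24; finish 24 weeks.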